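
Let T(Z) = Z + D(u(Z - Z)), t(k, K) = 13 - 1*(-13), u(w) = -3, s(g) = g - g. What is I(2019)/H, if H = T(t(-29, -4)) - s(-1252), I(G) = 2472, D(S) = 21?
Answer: 2472/47 ≈ 52.596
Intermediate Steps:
s(g) = 0
t(k, K) = 26 (t(k, K) = 13 + 13 = 26)
T(Z) = 21 + Z (T(Z) = Z + 21 = 21 + Z)
H = 47 (H = (21 + 26) - 1*0 = 47 + 0 = 47)
I(2019)/H = 2472/47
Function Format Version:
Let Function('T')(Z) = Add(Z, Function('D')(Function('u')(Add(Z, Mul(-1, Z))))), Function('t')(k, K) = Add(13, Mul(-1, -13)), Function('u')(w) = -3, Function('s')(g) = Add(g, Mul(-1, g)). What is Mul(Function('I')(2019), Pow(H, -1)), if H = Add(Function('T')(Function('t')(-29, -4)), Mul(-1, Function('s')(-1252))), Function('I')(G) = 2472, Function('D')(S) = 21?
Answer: Rational(2472, 47) ≈ 52.596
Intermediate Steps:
Function('s')(g) = 0
Function('t')(k, K) = 26 (Function('t')(k, K) = Add(13, 13) = 26)
Function('T')(Z) = Add(21, Z) (Function('T')(Z) = Add(Z, 21) = Add(21, Z))
H = 47 (H = Add(Add(21, 26), Mul(-1, 0)) = Add(47, 0) = 47)
Mul(Function('I')(2019), Pow(H, -1)) = Mul(2472, Pow(47, -1)) = Mul(2472, Rational(1, 47)) = Rational(2472, 47)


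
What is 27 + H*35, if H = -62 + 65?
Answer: 132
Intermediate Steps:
H = 3
27 + H*35 = 27 + 3*35 = 27 + 105 = 132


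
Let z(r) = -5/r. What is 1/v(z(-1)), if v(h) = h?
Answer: 1/5 ≈ 0.20000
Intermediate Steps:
1/v(z(-1)) = 1/(-5/(-1)) = 1/(-5*(-1)) = 1/5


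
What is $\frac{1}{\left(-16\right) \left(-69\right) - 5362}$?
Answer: $- \frac{1}{4258} \approx -0.00023485$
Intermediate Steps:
$\frac{1}{\left(-16\right) \left(-69\right) - 5362} = \frac{1}{1104 - 5362} = \frac{1}{-4258} = - \frac{1}{4258}$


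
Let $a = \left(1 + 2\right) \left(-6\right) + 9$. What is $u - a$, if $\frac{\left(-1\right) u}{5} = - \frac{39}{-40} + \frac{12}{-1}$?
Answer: $\frac{513}{8} \approx 64.125$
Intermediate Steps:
$u = \frac{441}{8}$ ($u = - 5 \left(- \frac{39}{-40} + \frac{12}{-1}\right) = - 5 \left(\left(-39\right) \left(- \frac{1}{40}\right) + 12 \left(-1\right)\right) = - 5 \left(\frac{39}{40} - 12\right) = \left(-5\right) \left(- \frac{441}{40}\right) = \frac{441}{8} \approx 55.125$)
$a = -9$ ($a = 3 \left(-6\right) + 9 = -18 + 9 = -9$)
$u - a = \frac{441}{8} - -9 = \frac{441}{8} + 9 = \frac{513}{8}$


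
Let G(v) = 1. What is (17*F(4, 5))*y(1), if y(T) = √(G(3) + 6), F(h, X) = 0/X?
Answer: 0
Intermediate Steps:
F(h, X) = 0
y(T) = √7 (y(T) = √(1 + 6) = √7)
(17*F(4, 5))*y(1) = (17*0)*√7 = 0*√7 = 0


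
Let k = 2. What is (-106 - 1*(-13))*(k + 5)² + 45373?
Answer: 40816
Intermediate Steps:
(-106 - 1*(-13))*(k + 5)² + 45373 = (-106 - 1*(-13))*(2 + 5)² + 45373 = (-106 + 13)*7² + 45373 = -93*49 + 45373 = -4557 + 45373 = 40816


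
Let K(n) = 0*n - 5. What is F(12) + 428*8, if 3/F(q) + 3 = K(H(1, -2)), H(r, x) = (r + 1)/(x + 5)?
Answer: 27389/8 ≈ 3423.6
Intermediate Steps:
H(r, x) = (1 + r)/(5 + x)
K(n) = -5 (K(n) = 0 - 5 = -5)
F(q) = -3/8 (F(q) = 3/(-3 - 5) = 3/(-8) = 3*(-⅛) = -3/8)
F(12) + 428*8 = -3/8 + 428*8 = -3/8 + 3424 = 27389/8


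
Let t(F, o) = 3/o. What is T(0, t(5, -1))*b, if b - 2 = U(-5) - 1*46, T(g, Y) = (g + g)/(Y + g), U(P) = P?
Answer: 0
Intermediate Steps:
T(g, Y) = 2*g/(Y + g) (T(g, Y) = (2*g)/(Y + g) = 2*g/(Y + g))
b = -49 (b = 2 + (-5 - 1*46) = 2 + (-5 - 46) = 2 - 51 = -49)
T(0, t(5, -1))*b = (2*0/(3/(-1) + 0))*(-49) = (2*0/(3*(-1) + 0))*(-49) = (2*0/(-3 + 0))*(-49) = (2*0/(-3))*(-49) = (2*0*(-⅓))*(-49) = 0*(-49) = 0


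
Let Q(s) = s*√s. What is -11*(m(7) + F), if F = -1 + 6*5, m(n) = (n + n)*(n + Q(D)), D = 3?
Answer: -1397 - 462*√3 ≈ -2197.2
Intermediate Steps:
Q(s) = s^(3/2)
m(n) = 2*n*(n + 3*√3) (m(n) = (n + n)*(n + 3^(3/2)) = (2*n)*(n + 3*√3) = 2*n*(n + 3*√3))
F = 29 (F = -1 + 30 = 29)
-11*(m(7) + F) = -11*(2*7*(7 + 3*√3) + 29) = -11*((98 + 42*√3) + 29) = -11*(127 + 42*√3) = -1397 - 462*√3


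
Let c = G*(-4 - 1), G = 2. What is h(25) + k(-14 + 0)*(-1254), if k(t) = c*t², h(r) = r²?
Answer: 2458465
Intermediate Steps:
c = -10 (c = 2*(-4 - 1) = 2*(-5) = -10)
k(t) = -10*t²
h(25) + k(-14 + 0)*(-1254) = 25² - 10*(-14 + 0)²*(-1254) = 625 - 10*(-14)²*(-1254) = 625 - 10*196*(-1254) = 625 - 1960*(-1254) = 625 + 2457840 = 2458465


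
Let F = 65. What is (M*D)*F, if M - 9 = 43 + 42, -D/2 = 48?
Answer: -586560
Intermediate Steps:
D = -96 (D = -2*48 = -96)
M = 94 (M = 9 + (43 + 42) = 9 + 85 = 94)
(M*D)*F = (94*(-96))*65 = -9024*65 = -586560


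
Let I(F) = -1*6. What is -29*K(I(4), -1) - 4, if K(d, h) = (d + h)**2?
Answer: -1425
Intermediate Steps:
I(F) = -6
-29*K(I(4), -1) - 4 = -29*(-6 - 1)**2 - 4 = -29*(-7)**2 - 4 = -29*49 - 4 = -1421 - 4 = -1425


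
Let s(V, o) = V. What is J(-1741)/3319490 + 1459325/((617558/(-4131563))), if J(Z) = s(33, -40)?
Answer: -5003544600344345834/512494401355 ≈ -9.7631e+6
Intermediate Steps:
J(Z) = 33
J(-1741)/3319490 + 1459325/((617558/(-4131563))) = 33/3319490 + 1459325/((617558/(-4131563))) = 33*(1/3319490) + 1459325/((617558*(-1/4131563))) = 33/3319490 + 1459325/(-617558/4131563) = 33/3319490 + 1459325*(-4131563/617558) = 33/3319490 - 6029293174975/617558 = -5003544600344345834/512494401355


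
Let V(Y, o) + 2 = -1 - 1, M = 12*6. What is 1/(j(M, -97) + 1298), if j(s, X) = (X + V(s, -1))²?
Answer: 1/11499 ≈ 8.6964e-5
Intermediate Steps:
M = 72
V(Y, o) = -4 (V(Y, o) = -2 + (-1 - 1) = -2 - 2 = -4)
j(s, X) = (-4 + X)² (j(s, X) = (X - 4)² = (-4 + X)²)
1/(j(M, -97) + 1298) = 1/((-4 - 97)² + 1298) = 1/((-101)² + 1298) = 1/(10201 + 1298) = 1/11499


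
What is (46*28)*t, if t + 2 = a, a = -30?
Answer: -41216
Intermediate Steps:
t = -32 (t = -2 - 30 = -32)
(46*28)*t = (46*28)*(-32) = 1288*(-32) = -41216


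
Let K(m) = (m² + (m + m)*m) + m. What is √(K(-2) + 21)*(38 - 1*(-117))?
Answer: 155*√31 ≈ 863.00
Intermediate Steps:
K(m) = m + 3*m² (K(m) = (m² + (2*m)*m) + m = (m² + 2*m²) + m = 3*m² + m = m + 3*m²)
√(K(-2) + 21)*(38 - 1*(-117)) = √(-2*(1 + 3*(-2)) + 21)*(38 - 1*(-117)) = √(-2*(1 - 6) + 21)*(38 + 117) = √(-2*(-5) + 21)*155 = √(10 + 21)*155 = √31*155 = 155*√31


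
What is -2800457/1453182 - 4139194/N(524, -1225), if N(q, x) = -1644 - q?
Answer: 1502232706133/787624644 ≈ 1907.3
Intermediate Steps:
-2800457/1453182 - 4139194/N(524, -1225) = -2800457/1453182 - 4139194/(-1644 - 1*524) = -2800457*1/1453182 - 4139194/(-1644 - 524) = -2800457/1453182 - 4139194/(-2168) = -2800457/1453182 - 4139194*(-1/2168) = -2800457/1453182 + 2069597/1084 = 1502232706133/787624644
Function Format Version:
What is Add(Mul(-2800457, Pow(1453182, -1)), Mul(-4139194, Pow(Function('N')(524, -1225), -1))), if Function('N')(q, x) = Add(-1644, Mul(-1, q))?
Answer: Rational(1502232706133, 787624644) ≈ 1907.3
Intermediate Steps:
Add(Mul(-2800457, Pow(1453182, -1)), Mul(-4139194, Pow(Function('N')(524, -1225), -1))) = Add(Mul(-2800457, Pow(1453182, -1)), Mul(-4139194, Pow(Add(-1644, Mul(-1, 524)), -1))) = Add(Mul(-2800457, Rational(1, 1453182)), Mul(-4139194, Pow(Add(-1644, -524), -1))) = Add(Rational(-2800457, 1453182), Mul(-4139194, Pow(-2168, -1))) = Add(Rational(-2800457, 1453182), Mul(-4139194, Rational(-1, 2168))) = Add(Rational(-2800457, 1453182), Rational(2069597, 1084)) = Rational(1502232706133, 787624644)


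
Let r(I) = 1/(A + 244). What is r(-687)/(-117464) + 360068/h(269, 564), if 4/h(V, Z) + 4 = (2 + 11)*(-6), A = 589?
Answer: -722251037991729/97847512 ≈ -7.3814e+6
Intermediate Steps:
h(V, Z) = -2/41 (h(V, Z) = 4/(-4 + (2 + 11)*(-6)) = 4/(-4 + 13*(-6)) = 4/(-4 - 78) = 4/(-82) = 4*(-1/82) = -2/41)
r(I) = 1/833 (r(I) = 1/(589 + 244) = 1/833)
r(-687)/(-117464) + 360068/h(269, 564) = (1/833)/(-117464) + 360068/(-2/41) = (1/833)*(-1/117464) + 360068*(-41/2) = -1/97847512 - 7381394 = -722251037991729/97847512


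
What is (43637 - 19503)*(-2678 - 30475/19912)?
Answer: -643832504337/9956 ≈ -6.4668e+7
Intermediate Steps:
(43637 - 19503)*(-2678 - 30475/19912) = 24134*(-2678 - 30475*1/19912) = 24134*(-2678 - 30475/19912) = 24134*(-53354811/19912) = -643832504337/9956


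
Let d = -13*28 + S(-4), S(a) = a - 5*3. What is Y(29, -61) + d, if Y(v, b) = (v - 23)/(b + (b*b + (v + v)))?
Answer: -711994/1859 ≈ -383.00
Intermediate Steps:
S(a) = -15 + a (S(a) = a - 15 = -15 + a)
d = -383 (d = -13*28 + (-15 - 4) = -364 - 19 = -383)
Y(v, b) = (-23 + v)/(b + b² + 2*v) (Y(v, b) = (-23 + v)/(b + (b² + 2*v)) = (-23 + v)/(b + b² + 2*v))
Y(29, -61) + d = (-23 + 29)/(-61 + (-61)² + 2*29) - 383 = 6/(-61 + 3721 + 58) - 383 = 6/3718 - 383 = (1/3718)*6 - 383 = 3/1859 - 383 = -711994/1859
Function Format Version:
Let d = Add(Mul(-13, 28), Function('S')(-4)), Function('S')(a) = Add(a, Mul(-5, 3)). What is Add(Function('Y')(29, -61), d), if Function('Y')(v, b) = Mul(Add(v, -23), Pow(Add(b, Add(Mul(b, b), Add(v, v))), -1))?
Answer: Rational(-711994, 1859) ≈ -383.00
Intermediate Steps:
Function('S')(a) = Add(-15, a) (Function('S')(a) = Add(a, -15) = Add(-15, a))
d = -383 (d = Add(Mul(-13, 28), Add(-15, -4)) = Add(-364, -19) = -383)
Function('Y')(v, b) = Mul(Pow(Add(b, Pow(b, 2), Mul(2, v)), -1), Add(-23, v)) (Function('Y')(v, b) = Mul(Add(-23, v), Pow(Add(b, Add(Pow(b, 2), Mul(2, v))), -1)) = Mul(Add(-23, v), Pow(Add(b, Pow(b, 2), Mul(2, v)), -1)) = Mul(Pow(Add(b, Pow(b, 2), Mul(2, v)), -1), Add(-23, v)))
Add(Function('Y')(29, -61), d) = Add(Mul(Pow(Add(-61, Pow(-61, 2), Mul(2, 29)), -1), Add(-23, 29)), -383) = Add(Mul(Pow(Add(-61, 3721, 58), -1), 6), -383) = Add(Mul(Pow(3718, -1), 6), -383) = Add(Mul(Rational(1, 3718), 6), -383) = Add(Rational(3, 1859), -383) = Rational(-711994, 1859)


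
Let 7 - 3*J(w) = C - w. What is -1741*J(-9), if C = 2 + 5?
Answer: 5223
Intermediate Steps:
C = 7
J(w) = w/3 (J(w) = 7/3 - (7 - w)/3 = 7/3 + (-7/3 + w/3) = w/3)
-1741*J(-9) = -1741*(-9)/3 = -1741*(-3) = 5223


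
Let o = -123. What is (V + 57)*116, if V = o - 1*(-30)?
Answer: -4176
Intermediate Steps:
V = -93 (V = -123 - 1*(-30) = -123 + 30 = -93)
(V + 57)*116 = (-93 + 57)*116 = -36*116 = -4176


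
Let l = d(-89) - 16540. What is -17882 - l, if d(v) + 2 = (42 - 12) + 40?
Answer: -1410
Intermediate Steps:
d(v) = 68 (d(v) = -2 + ((42 - 12) + 40) = -2 + (30 + 40) = -2 + 70 = 68)
l = -16472 (l = 68 - 16540 = -16472)
-17882 - l = -17882 - 1*(-16472) = -17882 + 16472 = -1410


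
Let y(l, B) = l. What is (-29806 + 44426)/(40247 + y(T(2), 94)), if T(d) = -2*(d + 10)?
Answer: 14620/40223 ≈ 0.36347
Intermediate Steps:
T(d) = -20 - 2*d (T(d) = -2*(10 + d) = -20 - 2*d)
(-29806 + 44426)/(40247 + y(T(2), 94)) = (-29806 + 44426)/(40247 + (-20 - 2*2)) = 14620/(40247 + (-20 - 4)) = 14620/(40247 - 24) = 14620/40223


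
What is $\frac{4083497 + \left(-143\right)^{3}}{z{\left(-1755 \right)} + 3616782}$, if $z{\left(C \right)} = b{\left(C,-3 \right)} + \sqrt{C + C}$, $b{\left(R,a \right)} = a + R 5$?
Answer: $\frac{232373497620}{723205159307} - \frac{193215 i \sqrt{390}}{723205159307} \approx 0.32131 - 5.2761 \cdot 10^{-6} i$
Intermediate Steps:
$b{\left(R,a \right)} = a + 5 R$
$z{\left(C \right)} = -3 + 5 C + \sqrt{2} \sqrt{C}$ ($z{\left(C \right)} = \left(-3 + 5 C\right) + \sqrt{C + C} = \left(-3 + 5 C\right) + \sqrt{2 C} = \left(-3 + 5 C\right) + \sqrt{2} \sqrt{C} = -3 + 5 C + \sqrt{2} \sqrt{C}$)
$\frac{4083497 + \left(-143\right)^{3}}{z{\left(-1755 \right)} + 3616782} = \frac{4083497 + \left(-143\right)^{3}}{\left(-3 + 5 \left(-1755\right) + \sqrt{2} \sqrt{-1755}\right) + 3616782} = \frac{4083497 - 2924207}{\left(-3 - 8775 + \sqrt{2} \cdot 3 i \sqrt{195}\right) + 3616782} = \frac{1159290}{\left(-3 - 8775 + 3 i \sqrt{390}\right) + 3616782} = \frac{1159290}{\left(-8778 + 3 i \sqrt{390}\right) + 3616782} = \frac{1159290}{3608004 + 3 i \sqrt{390}}$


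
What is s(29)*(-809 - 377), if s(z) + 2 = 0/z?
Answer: 2372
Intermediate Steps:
s(z) = -2 (s(z) = -2 + 0/z = -2 + 0 = -2)
s(29)*(-809 - 377) = -2*(-809 - 377) = -2*(-1186) = 2372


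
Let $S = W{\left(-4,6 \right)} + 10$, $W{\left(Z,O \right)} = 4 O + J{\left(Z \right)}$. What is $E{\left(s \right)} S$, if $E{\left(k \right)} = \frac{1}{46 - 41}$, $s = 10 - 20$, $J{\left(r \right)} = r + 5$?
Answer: $7$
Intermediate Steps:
$J{\left(r \right)} = 5 + r$
$s = -10$
$W{\left(Z,O \right)} = 5 + Z + 4 O$ ($W{\left(Z,O \right)} = 4 O + \left(5 + Z\right) = 5 + Z + 4 O$)
$E{\left(k \right)} = \frac{1}{5}$
$S = 35$ ($S = \left(5 - 4 + 4 \cdot 6\right) + 10 = \left(5 - 4 + 24\right) + 10 = 25 + 10 = 35$)
$E{\left(s \right)} S = \frac{1}{5} \cdot 35 = 7$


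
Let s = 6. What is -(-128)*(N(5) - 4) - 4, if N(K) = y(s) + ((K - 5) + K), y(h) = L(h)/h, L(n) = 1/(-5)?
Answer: 1796/15 ≈ 119.73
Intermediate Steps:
L(n) = -⅕
y(h) = -1/(5*h)
N(K) = -151/30 + 2*K (N(K) = -⅕/6 + ((K - 5) + K) = -⅕*⅙ + ((-5 + K) + K) = -1/30 + (-5 + 2*K) = -151/30 + 2*K)
-(-128)*(N(5) - 4) - 4 = -(-128)*((-151/30 + 2*5) - 4) - 4 = -(-128)*((-151/30 + 10) - 4) - 4 = -(-128)*(149/30 - 4) - 4 = -(-128)*29/30 - 4 = -64*(-29/15) - 4 = 1856/15 - 4 = 1796/15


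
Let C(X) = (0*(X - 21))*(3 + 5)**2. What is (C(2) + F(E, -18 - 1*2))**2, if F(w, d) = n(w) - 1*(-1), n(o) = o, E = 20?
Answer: 441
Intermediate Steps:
F(w, d) = 1 + w (F(w, d) = w - 1*(-1) = w + 1 = 1 + w)
C(X) = 0 (C(X) = (0*(-21 + X))*8**2 = 0*64 = 0)
(C(2) + F(E, -18 - 1*2))**2 = (0 + (1 + 20))**2 = (0 + 21)**2 = 21**2 = 441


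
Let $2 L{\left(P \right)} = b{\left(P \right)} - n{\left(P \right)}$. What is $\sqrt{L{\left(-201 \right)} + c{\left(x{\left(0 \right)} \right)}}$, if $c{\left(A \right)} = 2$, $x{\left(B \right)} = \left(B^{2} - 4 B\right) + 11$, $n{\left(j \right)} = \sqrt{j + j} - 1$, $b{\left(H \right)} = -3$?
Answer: $\frac{\sqrt{4 - 2 i \sqrt{402}}}{2} \approx 2.3532 - 2.1301 i$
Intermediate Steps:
$n{\left(j \right)} = -1 + \sqrt{2} \sqrt{j}$ ($n{\left(j \right)} = \sqrt{2 j} - 1 = \sqrt{2} \sqrt{j} - 1 = -1 + \sqrt{2} \sqrt{j}$)
$x{\left(B \right)} = 11 + B^{2} - 4 B$
$L{\left(P \right)} = -1 - \frac{\sqrt{2} \sqrt{P}}{2}$ ($L{\left(P \right)} = \frac{-3 - \left(-1 + \sqrt{2} \sqrt{P}\right)}{2} = \frac{-2 - \sqrt{2} \sqrt{P}}{2} = -1 - \frac{\sqrt{2} \sqrt{P}}{2}$)
$\sqrt{L{\left(-201 \right)} + c{\left(x{\left(0 \right)} \right)}} = \sqrt{\left(-1 - \frac{\sqrt{2} \sqrt{-201}}{2}\right) + 2} = \sqrt{\left(-1 - \frac{\sqrt{2} i \sqrt{201}}{2}\right) + 2} = \sqrt{\left(-1 - \frac{i \sqrt{402}}{2}\right) + 2} = \sqrt{1 - \frac{i \sqrt{402}}{2}}$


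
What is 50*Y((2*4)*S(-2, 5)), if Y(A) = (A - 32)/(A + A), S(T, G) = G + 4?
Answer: 125/9 ≈ 13.889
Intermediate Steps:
S(T, G) = 4 + G
Y(A) = (-32 + A)/(2*A) (Y(A) = (-32 + A)/((2*A)) = (-32 + A)*(1/(2*A)) = (-32 + A)/(2*A))
50*Y((2*4)*S(-2, 5)) = 50*((-32 + (2*4)*(4 + 5))/(2*(((2*4)*(4 + 5))))) = 50*((-32 + 8*9)/(2*((8*9)))) = 50*((1/2)*(-32 + 72)/72) = 50*((1/2)*(1/72)*40) = 50*(5/18) = 125/9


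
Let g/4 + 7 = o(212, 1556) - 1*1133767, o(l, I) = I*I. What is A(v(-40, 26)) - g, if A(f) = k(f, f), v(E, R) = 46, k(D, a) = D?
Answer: -5149402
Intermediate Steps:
o(l, I) = I²
A(f) = f
g = 5149448 (g = -28 + 4*(1556² - 1*1133767) = -28 + 4*(2421136 - 1133767) = -28 + 4*1287369 = -28 + 5149476 = 5149448)
A(v(-40, 26)) - g = 46 - 1*5149448 = 46 - 5149448 = -5149402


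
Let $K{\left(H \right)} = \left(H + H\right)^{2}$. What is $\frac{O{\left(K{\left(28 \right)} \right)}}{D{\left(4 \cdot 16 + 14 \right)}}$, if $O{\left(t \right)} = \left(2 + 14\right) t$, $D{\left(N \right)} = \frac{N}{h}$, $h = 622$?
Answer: $\frac{15604736}{39} \approx 4.0012 \cdot 10^{5}$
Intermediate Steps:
$K{\left(H \right)} = 4 H^{2}$ ($K{\left(H \right)} = \left(2 H\right)^{2} = 4 H^{2}$)
$D{\left(N \right)} = \frac{N}{622}$
$O{\left(t \right)} = 16 t$
$\frac{O{\left(K{\left(28 \right)} \right)}}{D{\left(4 \cdot 16 + 14 \right)}} = \frac{16 \cdot 4 \cdot 28^{2}}{\frac{1}{622} \left(4 \cdot 16 + 14\right)} = \frac{16 \cdot 4 \cdot 784}{\frac{1}{622} \left(64 + 14\right)} = \frac{16 \cdot 3136}{\frac{1}{622} \cdot 78} = \frac{50176}{\frac{39}{311}} = 50176 \cdot \frac{311}{39} = \frac{15604736}{39}$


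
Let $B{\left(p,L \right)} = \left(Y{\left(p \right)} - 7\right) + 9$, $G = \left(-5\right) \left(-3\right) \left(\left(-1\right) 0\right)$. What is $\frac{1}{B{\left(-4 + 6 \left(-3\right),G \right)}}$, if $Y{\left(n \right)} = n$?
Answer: $- \frac{1}{20} \approx -0.05$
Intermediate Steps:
$G = 0$ ($G = 15 \cdot 0 = 0$)
$B{\left(p,L \right)} = 2 + p$ ($B{\left(p,L \right)} = \left(p - 7\right) + 9 = \left(-7 + p\right) + 9 = 2 + p$)
$\frac{1}{B{\left(-4 + 6 \left(-3\right),G \right)}} = \frac{1}{2 + \left(-4 + 6 \left(-3\right)\right)} = \frac{1}{2 - 22} = \frac{1}{-20} = - \frac{1}{20}$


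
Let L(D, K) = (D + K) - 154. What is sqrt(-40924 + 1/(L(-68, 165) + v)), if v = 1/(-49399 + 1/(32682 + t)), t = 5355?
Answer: I*sqrt(52159641781039002204886554)/35700818157 ≈ 202.3*I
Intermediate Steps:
L(D, K) = -154 + D + K
v = -38037/1878989762 (v = 1/(-49399 + 1/(32682 + 5355)) = 1/(-49399 + 1/38037) = 1/(-1878989762/38037) = -38037/1878989762 ≈ -2.0243e-5)
sqrt(-40924 + 1/(L(-68, 165) + v)) = sqrt(-40924 + 1/((-154 - 68 + 165) - 38037/1878989762)) = sqrt(-40924 + 1/(-57 - 38037/1878989762)) = sqrt(-40924 + 1/(-107102454471/1878989762)) = sqrt(-40924 - 1878989762/107102454471) = sqrt(-4383062725760966/107102454471) = I*sqrt(52159641781039002204886554)/35700818157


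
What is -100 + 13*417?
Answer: 5321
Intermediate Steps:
-100 + 13*417 = -100 + 5421 = 5321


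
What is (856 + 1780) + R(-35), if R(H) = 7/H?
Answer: 13179/5 ≈ 2635.8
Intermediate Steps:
(856 + 1780) + R(-35) = (856 + 1780) + 7/(-35) = 2636 + 7*(-1/35) = 2636 - 1/5 = 13179/5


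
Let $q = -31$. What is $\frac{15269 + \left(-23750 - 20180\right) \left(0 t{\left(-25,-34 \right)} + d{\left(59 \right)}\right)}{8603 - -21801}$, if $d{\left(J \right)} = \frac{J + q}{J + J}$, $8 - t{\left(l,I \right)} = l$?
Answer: $\frac{285851}{1793836} \approx 0.15935$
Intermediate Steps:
$t{\left(l,I \right)} = 8 - l$
$d{\left(J \right)} = \frac{-31 + J}{2 J}$ ($d{\left(J \right)} = \frac{J - 31}{J + J} = \frac{-31 + J}{2 J}$)
$\frac{15269 + \left(-23750 - 20180\right) \left(0 t{\left(-25,-34 \right)} + d{\left(59 \right)}\right)}{8603 - -21801} = \frac{15269 + \left(-23750 - 20180\right) \left(0 \left(8 - -25\right) + \frac{-31 + 59}{2 \cdot 59}\right)}{8603 - -21801} = \frac{15269 - 43930 \left(0 \left(8 + 25\right) + \frac{1}{2} \cdot \frac{1}{59} \cdot 28\right)}{8603 + 21801} = \frac{15269 - 43930 \left(0 \cdot 33 + \frac{14}{59}\right)}{30404} = \left(15269 - 43930 \left(0 + \frac{14}{59}\right)\right) \frac{1}{30404} = \left(15269 - \frac{615020}{59}\right) \frac{1}{30404} = \frac{285851}{59} \cdot \frac{1}{30404} = \frac{285851}{1793836}$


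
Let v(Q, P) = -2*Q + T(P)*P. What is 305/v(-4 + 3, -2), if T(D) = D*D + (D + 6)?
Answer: -305/14 ≈ -21.786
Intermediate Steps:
T(D) = 6 + D + D**2 (T(D) = D**2 + (6 + D) = 6 + D + D**2)
v(Q, P) = -2*Q + P*(6 + P + P**2) (v(Q, P) = -2*Q + (6 + P + P**2)*P = -2*Q + P*(6 + P + P**2))
305/v(-4 + 3, -2) = 305/(-2*(-4 + 3) - 2*(6 - 2 + (-2)**2)) = 305/(-2*(-1) - 2*(6 - 2 + 4)) = 305/(2 - 2*8) = 305/(2 - 16) = 305/(-14) = -1/14*305 = -305/14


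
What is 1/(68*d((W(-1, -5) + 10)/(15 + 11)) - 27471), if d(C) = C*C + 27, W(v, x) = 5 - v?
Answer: -169/4327963 ≈ -3.9048e-5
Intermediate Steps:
d(C) = 27 + C**2 (d(C) = C**2 + 27 = 27 + C**2)
1/(68*d((W(-1, -5) + 10)/(15 + 11)) - 27471) = 1/(68*(27 + (((5 - 1*(-1)) + 10)/(15 + 11))**2) - 27471) = 1/(68*(27 + (((5 + 1) + 10)/26)**2) - 27471) = 1/(68*(27 + ((6 + 10)*(1/26))**2) - 27471) = 1/(68*(27 + (16*(1/26))**2) - 27471) = 1/(68*(27 + (8/13)**2) - 27471) = 1/(68*(27 + 64/169) - 27471) = 1/(68*(4627/169) - 27471) = 1/(314636/169 - 27471) = 1/(-4327963/169) = -169/4327963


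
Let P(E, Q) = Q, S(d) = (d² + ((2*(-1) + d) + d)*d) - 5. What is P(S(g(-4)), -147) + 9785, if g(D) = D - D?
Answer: 9638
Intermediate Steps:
g(D) = 0
S(d) = -5 + d² + d*(-2 + 2*d) (S(d) = (d² + ((-2 + d) + d)*d) - 5 = (d² + (-2 + 2*d)*d) - 5 = (d² + d*(-2 + 2*d)) - 5 = -5 + d² + d*(-2 + 2*d))
P(S(g(-4)), -147) + 9785 = -147 + 9785 = 9638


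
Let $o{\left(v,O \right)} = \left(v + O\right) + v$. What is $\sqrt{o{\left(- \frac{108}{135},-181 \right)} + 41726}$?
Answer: $\frac{\sqrt{1038585}}{5} \approx 203.82$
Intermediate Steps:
$o{\left(v,O \right)} = O + 2 v$ ($o{\left(v,O \right)} = \left(O + v\right) + v = O + 2 v$)
$\sqrt{o{\left(- \frac{108}{135},-181 \right)} + 41726} = \sqrt{\left(-181 + 2 \left(- \frac{108}{135}\right)\right) + 41726} = \sqrt{\left(-181 + 2 \left(\left(-108\right) \frac{1}{135}\right)\right) + 41726} = \sqrt{\left(-181 + 2 \left(- \frac{4}{5}\right)\right) + 41726} = \sqrt{\left(-181 - \frac{8}{5}\right) + 41726} = \sqrt{- \frac{913}{5} + 41726} = \sqrt{\frac{207717}{5}} = \frac{\sqrt{1038585}}{5}$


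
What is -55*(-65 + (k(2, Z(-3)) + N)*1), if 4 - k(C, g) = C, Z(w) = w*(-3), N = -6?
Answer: 3795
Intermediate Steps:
Z(w) = -3*w
k(C, g) = 4 - C
-55*(-65 + (k(2, Z(-3)) + N)*1) = -55*(-65 + ((4 - 1*2) - 6)*1) = -55*(-65 + ((4 - 2) - 6)*1) = -55*(-65 + (2 - 6)*1) = -55*(-65 - 4*1) = -55*(-65 - 4) = -55*(-69) = 3795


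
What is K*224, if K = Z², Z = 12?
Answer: 32256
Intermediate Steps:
K = 144 (K = 12² = 144)
K*224 = 144*224 = 32256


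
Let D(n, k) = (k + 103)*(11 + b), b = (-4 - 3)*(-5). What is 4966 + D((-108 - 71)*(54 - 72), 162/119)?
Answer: 1162228/119 ≈ 9766.6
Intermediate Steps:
b = 35 (b = -7*(-5) = 35)
D(n, k) = 4738 + 46*k (D(n, k) = (k + 103)*(11 + 35) = (103 + k)*46 = 4738 + 46*k)
4966 + D((-108 - 71)*(54 - 72), 162/119) = 4966 + (4738 + 46*(162/119)) = 4966 + (4738 + 7452/119) = 4966 + 571274/119 = 1162228/119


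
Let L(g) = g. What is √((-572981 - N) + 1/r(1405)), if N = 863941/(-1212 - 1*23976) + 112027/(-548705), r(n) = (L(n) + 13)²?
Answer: 19*I*√38098208088803109088727938290/4899467055930 ≈ 756.93*I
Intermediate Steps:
r(n) = (13 + n)² (r(n) = (n + 13)² = (13 + n)²)
N = -476870482481/13820781540 (N = 863941/(-1212 - 23976) + 112027*(-1/548705) = 863941/(-25188) - 112027/548705 = 863941*(-1/25188) - 112027/548705 = -863941/25188 - 112027/548705 = -476870482481/13820781540 ≈ -34.504)
√((-572981 - N) + 1/r(1405)) = √((-572981 - 1*(-476870482481/13820781540)) + 1/((13 + 1405)²)) = √((-572981 + 476870482481/13820781540) + 1/(1418²)) = √(-7918568357088259/13820781540 + 1/2010724) = √(-1990256930153013963497/3473722142654370) = 19*I*√38098208088803109088727938290/4899467055930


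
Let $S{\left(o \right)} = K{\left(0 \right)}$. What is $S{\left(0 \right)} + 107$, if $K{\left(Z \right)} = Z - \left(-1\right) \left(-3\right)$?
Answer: $104$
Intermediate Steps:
$K{\left(Z \right)} = -3 + Z$ ($K{\left(Z \right)} = Z - 3 = -3 + Z$)
$S{\left(o \right)} = -3$ ($S{\left(o \right)} = -3 + 0 = -3$)
$S{\left(0 \right)} + 107 = -3 + 107 = 104$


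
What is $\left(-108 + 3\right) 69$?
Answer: $-7245$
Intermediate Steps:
$\left(-108 + 3\right) 69 = \left(-105\right) 69 = -7245$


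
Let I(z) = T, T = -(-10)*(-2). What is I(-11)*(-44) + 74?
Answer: 954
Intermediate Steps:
T = -20 (T = -2*10 = -20)
I(z) = -20
I(-11)*(-44) + 74 = -20*(-44) + 74 = 880 + 74 = 954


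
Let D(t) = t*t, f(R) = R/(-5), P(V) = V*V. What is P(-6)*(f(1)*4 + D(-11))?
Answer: 21636/5 ≈ 4327.2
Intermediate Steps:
P(V) = V**2
f(R) = -R/5 (f(R) = R*(-1/5) = -R/5)
D(t) = t**2
P(-6)*(f(1)*4 + D(-11)) = (-6)**2*(-1/5*1*4 + (-11)**2) = 36*(-1/5*4 + 121) = 36*(-4/5 + 121) = 36*(601/5) = 21636/5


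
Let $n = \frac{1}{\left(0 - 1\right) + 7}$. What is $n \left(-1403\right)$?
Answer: $- \frac{1403}{6} \approx -233.83$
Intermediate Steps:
$n = \frac{1}{6}$ ($n = \frac{1}{\left(0 - 1\right) + 7} = \frac{1}{-1 + 7} = \frac{1}{6} \approx 0.16667$)
$n \left(-1403\right) = \frac{1}{6} \left(-1403\right) = - \frac{1403}{6}$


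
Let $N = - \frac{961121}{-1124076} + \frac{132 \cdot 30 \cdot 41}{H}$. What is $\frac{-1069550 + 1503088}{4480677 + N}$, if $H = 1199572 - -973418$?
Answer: $\frac{5042678475300072}{52116811331646203} \approx 0.096757$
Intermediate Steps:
$H = 2172990$ ($H = 1199572 + 973418 = 2172990$)
$N = \frac{75700376705}{81420196908}$ ($N = - \frac{961121}{-1124076} + \frac{132 \cdot 30 \cdot 41}{2172990} = \left(-961121\right) \left(- \frac{1}{1124076}\right) + 3960 \cdot 41 \cdot \frac{1}{2172990} = \frac{961121}{1124076} + 162360 \cdot \frac{1}{2172990} = \frac{961121}{1124076} + \frac{5412}{72433} = \frac{75700376705}{81420196908} \approx 0.92975$)
$\frac{-1069550 + 1503088}{4480677 + N} = \frac{-1069550 + 1503088}{4480677 + \frac{75700376705}{81420196908}} = \frac{433538}{\frac{364817679321523421}{81420196908}} = 433538 \cdot \frac{81420196908}{364817679321523421} = \frac{5042678475300072}{52116811331646203}$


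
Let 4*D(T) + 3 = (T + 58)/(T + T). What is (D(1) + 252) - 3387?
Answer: -25027/8 ≈ -3128.4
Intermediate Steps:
D(T) = -¾ + (58 + T)/(8*T) (D(T) = -¾ + ((T + 58)/(T + T))/4 = -¾ + ((58 + T)/((2*T)))/4 = -¾ + ((58 + T)*(1/(2*T)))/4 = -¾ + ((58 + T)/(2*T))/4 = -¾ + (58 + T)/(8*T))
(D(1) + 252) - 3387 = ((⅛)*(58 - 5*1)/1 + 252) - 3387 = ((⅛)*1*(58 - 5) + 252) - 3387 = ((⅛)*1*53 + 252) - 3387 = (53/8 + 252) - 3387 = 2069/8 - 3387 = -25027/8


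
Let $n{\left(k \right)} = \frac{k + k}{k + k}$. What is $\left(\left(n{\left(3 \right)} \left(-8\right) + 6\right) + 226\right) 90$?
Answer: $20160$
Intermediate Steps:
$n{\left(k \right)} = 1$ ($n{\left(k \right)} = \frac{2 k}{2 k} = 2 k \frac{1}{2 k} = 1$)
$\left(\left(n{\left(3 \right)} \left(-8\right) + 6\right) + 226\right) 90 = \left(\left(1 \left(-8\right) + 6\right) + 226\right) 90 = \left(\left(-8 + 6\right) + 226\right) 90 = \left(-2 + 226\right) 90 = 224 \cdot 90 = 20160$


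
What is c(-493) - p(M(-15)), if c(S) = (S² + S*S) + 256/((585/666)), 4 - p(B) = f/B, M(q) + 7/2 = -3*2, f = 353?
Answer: 600640136/1235 ≈ 4.8635e+5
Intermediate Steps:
M(q) = -19/2 (M(q) = -7/2 - 3*2 = -7/2 - 6 = -19/2)
p(B) = 4 - 353/B
c(S) = 18944/65 + 2*S² (c(S) = (S² + S²) + 256/((585*(1/666))) = 2*S² + 256/(65/74) = 2*S² + 256*(74/65) = 2*S² + 18944/65 = 18944/65 + 2*S²)
c(-493) - p(M(-15)) = (18944/65 + 2*(-493)²) - (4 - 353/(-19/2)) = (18944/65 + 2*243049) - (4 - 353*(-2/19)) = (18944/65 + 486098) - (4 + 706/19) = 31615314/65 - 1*782/19 = 31615314/65 - 782/19 = 600640136/1235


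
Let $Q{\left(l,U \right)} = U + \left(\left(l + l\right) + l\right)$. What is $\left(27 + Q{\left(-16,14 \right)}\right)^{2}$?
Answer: $49$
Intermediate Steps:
$Q{\left(l,U \right)} = U + 3 l$ ($Q{\left(l,U \right)} = U + \left(2 l + l\right) = U + 3 l$)
$\left(27 + Q{\left(-16,14 \right)}\right)^{2} = \left(27 + \left(14 + 3 \left(-16\right)\right)\right)^{2} = \left(27 + \left(14 - 48\right)\right)^{2} = \left(27 - 34\right)^{2} = \left(-7\right)^{2} = 49$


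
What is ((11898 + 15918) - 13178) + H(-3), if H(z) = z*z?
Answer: 14647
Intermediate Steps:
H(z) = z²
((11898 + 15918) - 13178) + H(-3) = ((11898 + 15918) - 13178) + (-3)² = (27816 - 13178) + 9 = 14638 + 9 = 14647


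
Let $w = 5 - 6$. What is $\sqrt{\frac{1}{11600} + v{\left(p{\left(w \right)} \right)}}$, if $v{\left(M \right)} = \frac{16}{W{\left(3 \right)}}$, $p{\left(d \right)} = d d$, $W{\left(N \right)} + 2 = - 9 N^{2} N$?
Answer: $\frac{3 i \sqrt{119451}}{4060} \approx 0.25538 i$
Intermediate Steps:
$W{\left(N \right)} = -2 - 9 N^{3}$ ($W{\left(N \right)} = -2 + - 9 N^{2} N = -2 - 9 N^{3}$)
$w = -1$
$p{\left(d \right)} = d^{2}$
$v{\left(M \right)} = - \frac{16}{245}$ ($v{\left(M \right)} = \frac{16}{-2 - 9 \cdot 3^{3}} = \frac{16}{-2 - 243} = \frac{16}{-245} = 16 \left(- \frac{1}{245}\right) = - \frac{16}{245}$)
$\sqrt{\frac{1}{11600} + v{\left(p{\left(w \right)} \right)}} = \sqrt{\frac{1}{11600} - \frac{16}{245}} = \sqrt{- \frac{37071}{568400}} = \frac{3 i \sqrt{119451}}{4060}$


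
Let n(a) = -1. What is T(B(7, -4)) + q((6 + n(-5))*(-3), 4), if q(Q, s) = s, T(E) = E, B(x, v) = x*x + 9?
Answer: 62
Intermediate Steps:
B(x, v) = 9 + x² (B(x, v) = x² + 9 = 9 + x²)
T(B(7, -4)) + q((6 + n(-5))*(-3), 4) = (9 + 7²) + 4 = (9 + 49) + 4 = 58 + 4 = 62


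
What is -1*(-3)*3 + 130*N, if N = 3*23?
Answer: 8979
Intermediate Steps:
N = 69
-1*(-3)*3 + 130*N = -1*(-3)*3 + 130*69 = 3*3 + 8970 = 9 + 8970 = 8979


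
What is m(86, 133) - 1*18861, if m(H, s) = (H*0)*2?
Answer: -18861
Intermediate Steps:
m(H, s) = 0 (m(H, s) = 0*2 = 0)
m(86, 133) - 1*18861 = 0 - 1*18861 = 0 - 18861 = -18861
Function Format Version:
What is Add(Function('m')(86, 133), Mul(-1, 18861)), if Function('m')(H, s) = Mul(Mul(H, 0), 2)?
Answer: -18861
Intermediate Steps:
Function('m')(H, s) = 0 (Function('m')(H, s) = Mul(0, 2) = 0)
Add(Function('m')(86, 133), Mul(-1, 18861)) = Add(0, Mul(-1, 18861)) = Add(0, -18861) = -18861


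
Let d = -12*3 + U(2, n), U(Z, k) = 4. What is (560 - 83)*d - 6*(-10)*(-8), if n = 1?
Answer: -15744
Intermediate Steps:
d = -32 (d = -12*3 + 4 = -36 + 4 = -32)
(560 - 83)*d - 6*(-10)*(-8) = (560 - 83)*(-32) - 6*(-10)*(-8) = 477*(-32) + 60*(-8) = -15264 - 480 = -15744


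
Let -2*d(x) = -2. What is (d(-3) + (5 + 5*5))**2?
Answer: 961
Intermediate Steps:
d(x) = 1 (d(x) = -1/2*(-2) = 1)
(d(-3) + (5 + 5*5))**2 = (1 + (5 + 5*5))**2 = (1 + (5 + 25))**2 = (1 + 30)**2 = 31**2 = 961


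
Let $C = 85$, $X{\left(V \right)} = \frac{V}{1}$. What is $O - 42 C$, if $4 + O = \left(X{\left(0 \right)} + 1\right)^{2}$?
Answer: $-3573$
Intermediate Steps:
$X{\left(V \right)} = V$ ($X{\left(V \right)} = V 1 = V$)
$O = -3$ ($O = -4 + \left(0 + 1\right)^{2} = -4 + 1^{2} = -4 + 1 = -3$)
$O - 42 C = -3 - 3570 = -3573$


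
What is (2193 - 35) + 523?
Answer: 2681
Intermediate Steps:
(2193 - 35) + 523 = 2158 + 523 = 2681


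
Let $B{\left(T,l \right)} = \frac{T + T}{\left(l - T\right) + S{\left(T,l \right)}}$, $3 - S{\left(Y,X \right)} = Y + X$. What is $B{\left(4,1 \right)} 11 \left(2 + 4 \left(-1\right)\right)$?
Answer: $\frac{176}{5} \approx 35.2$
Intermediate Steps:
$S{\left(Y,X \right)} = 3 - X - Y$ ($S{\left(Y,X \right)} = 3 - \left(Y + X\right) = 3 - \left(X + Y\right) = 3 - X - Y$)
$B{\left(T,l \right)} = \frac{2 T}{3 - 2 T}$ ($B{\left(T,l \right)} = \frac{T + T}{\left(l - T\right) - \left(-3 + T + l\right)} = \frac{2 T}{\left(l - T\right) - \left(-3 + T + l\right)} = \frac{2 T}{3 - 2 T}$)
$B{\left(4,1 \right)} 11 \left(2 + 4 \left(-1\right)\right) = \left(-2\right) 4 \frac{1}{-3 + 2 \cdot 4} \cdot 11 \left(2 + 4 \left(-1\right)\right) = \left(-2\right) 4 \frac{1}{-3 + 8} \cdot 11 \left(2 - 4\right) = \left(-2\right) 4 \cdot \frac{1}{5} \cdot 11 \left(-2\right) = \left(- \frac{8}{5}\right) 11 \left(-2\right) = \left(- \frac{88}{5}\right) \left(-2\right) = \frac{176}{5}$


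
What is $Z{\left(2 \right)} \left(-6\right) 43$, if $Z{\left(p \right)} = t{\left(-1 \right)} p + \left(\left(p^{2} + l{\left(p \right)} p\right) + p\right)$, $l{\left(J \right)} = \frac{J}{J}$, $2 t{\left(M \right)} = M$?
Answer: $-1806$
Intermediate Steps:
$t{\left(M \right)} = \frac{M}{2}$
$l{\left(J \right)} = 1$
$Z{\left(p \right)} = p^{2} + \frac{3 p}{2}$ ($Z{\left(p \right)} = \frac{1}{2} \left(-1\right) p + \left(\left(p^{2} + 1 p\right) + p\right) = - \frac{p}{2} + \left(\left(p^{2} + p\right) + p\right) = - \frac{p}{2} + \left(\left(p + p^{2}\right) + p\right) = - \frac{p}{2} + \left(p^{2} + 2 p\right) = p^{2} + \frac{3 p}{2}$)
$Z{\left(2 \right)} \left(-6\right) 43 = \frac{1}{2} \cdot 2 \left(3 + 2 \cdot 2\right) \left(-6\right) 43 = \frac{1}{2} \cdot 2 \left(3 + 4\right) \left(-6\right) 43 = \frac{1}{2} \cdot 2 \cdot 7 \left(-6\right) 43 = 7 \left(-6\right) 43 = \left(-42\right) 43 = -1806$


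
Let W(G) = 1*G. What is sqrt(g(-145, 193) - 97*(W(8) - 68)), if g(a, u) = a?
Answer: 5*sqrt(227) ≈ 75.333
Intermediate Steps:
W(G) = G
sqrt(g(-145, 193) - 97*(W(8) - 68)) = sqrt(-145 - 97*(8 - 68)) = sqrt(-145 - 97*(-60)) = sqrt(-145 + 5820) = sqrt(5675) = 5*sqrt(227)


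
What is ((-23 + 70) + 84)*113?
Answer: 14803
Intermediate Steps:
((-23 + 70) + 84)*113 = (47 + 84)*113 = 131*113 = 14803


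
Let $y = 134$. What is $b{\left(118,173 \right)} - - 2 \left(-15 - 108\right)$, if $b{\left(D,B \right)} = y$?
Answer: $-112$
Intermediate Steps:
$b{\left(D,B \right)} = 134$
$b{\left(118,173 \right)} - - 2 \left(-15 - 108\right) = 134 - - 2 \left(-15 - 108\right) = 134 - \left(-2\right) \left(-123\right) = 134 - 246 = -112$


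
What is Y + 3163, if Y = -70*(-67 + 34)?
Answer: 5473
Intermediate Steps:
Y = 2310 (Y = -70*(-33) = 2310)
Y + 3163 = 2310 + 3163 = 5473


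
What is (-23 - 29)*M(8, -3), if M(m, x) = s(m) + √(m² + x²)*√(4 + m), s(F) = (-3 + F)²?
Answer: -1300 - 104*√219 ≈ -2839.1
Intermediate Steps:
M(m, x) = (-3 + m)² + √(4 + m)*√(m² + x²) (M(m, x) = (-3 + m)² + √(m² + x²)*√(4 + m) = (-3 + m)² + √(4 + m)*√(m² + x²))
(-23 - 29)*M(8, -3) = (-23 - 29)*((-3 + 8)² + √(4 + 8)*√(8² + (-3)²)) = -52*(5² + √12*√(64 + 9)) = -52*(25 + (2*√3)*√73) = -52*(25 + 2*√219) = -1300 - 104*√219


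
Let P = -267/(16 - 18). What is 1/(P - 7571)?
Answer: -2/14875 ≈ -0.00013445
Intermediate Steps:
P = 267/2 (P = -267/(-2) = -267*(-1/2) = 267/2 ≈ 133.50)
1/(P - 7571) = 1/(267/2 - 7571) = 1/(-14875/2) = -2/14875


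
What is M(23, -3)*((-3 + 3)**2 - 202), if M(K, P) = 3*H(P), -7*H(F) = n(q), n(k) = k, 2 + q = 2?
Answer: 0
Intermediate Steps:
q = 0 (q = -2 + 2 = 0)
H(F) = 0 (H(F) = -1/7*0 = 0)
M(K, P) = 0 (M(K, P) = 3*0 = 0)
M(23, -3)*((-3 + 3)**2 - 202) = 0*((-3 + 3)**2 - 202) = 0*(0**2 - 202) = 0*(0 - 202) = 0*(-202) = 0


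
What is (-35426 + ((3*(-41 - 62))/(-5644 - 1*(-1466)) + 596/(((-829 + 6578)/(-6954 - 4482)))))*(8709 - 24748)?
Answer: 14104429889056861/24019322 ≈ 5.8721e+8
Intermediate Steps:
(-35426 + ((3*(-41 - 62))/(-5644 - 1*(-1466)) + 596/(((-829 + 6578)/(-6954 - 4482)))))*(8709 - 24748) = (-35426 + ((3*(-103))/(-5644 + 1466) + 596/((5749/(-11436)))))*(-16039) = (-35426 + (-309/(-4178) + 596/((5749*(-1/11436)))))*(-16039) = (-35426 + (-309*(-1/4178) + 596/(-5749/11436)))*(-16039) = (-35426 + (309/4178 + 596*(-11436/5749)))*(-16039) = (-35426 + (309/4178 - 6815856/5749))*(-16039) = (-35426 - 28474869927/24019322)*(-16039) = -879383371099/24019322*(-16039) = 14104429889056861/24019322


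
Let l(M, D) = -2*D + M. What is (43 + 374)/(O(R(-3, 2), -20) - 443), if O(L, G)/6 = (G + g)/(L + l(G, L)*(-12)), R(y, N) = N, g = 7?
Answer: -60465/64274 ≈ -0.94074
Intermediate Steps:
l(M, D) = M - 2*D
O(L, G) = 6*(7 + G)/(-12*G + 25*L) (O(L, G) = 6*((G + 7)/(L + (G - 2*L)*(-12))) = 6*((7 + G)/(L + (-12*G + 24*L))) = 6*((7 + G)/(-12*G + 25*L)) = 6*(7 + G)/(-12*G + 25*L))
(43 + 374)/(O(R(-3, 2), -20) - 443) = (43 + 374)/(6*(7 - 20)/(-12*(-20) + 25*2) - 443) = 417/(6*(-13)/(240 + 50) - 443) = 417/(6*(-13)/290 - 443) = 417/(6*(1/290)*(-13) - 443) = 417/(-39/145 - 443) = 417/(-64274/145) = 417*(-145/64274) = -60465/64274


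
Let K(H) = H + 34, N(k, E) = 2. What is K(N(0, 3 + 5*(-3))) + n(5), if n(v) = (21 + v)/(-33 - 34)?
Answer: 2386/67 ≈ 35.612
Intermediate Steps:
K(H) = 34 + H
n(v) = -21/67 - v/67 (n(v) = (21 + v)/(-67) = (21 + v)*(-1/67) = -21/67 - v/67)
K(N(0, 3 + 5*(-3))) + n(5) = (34 + 2) + (-21/67 - 1/67*5) = 36 + (-21/67 - 5/67) = 36 - 26/67 = 2386/67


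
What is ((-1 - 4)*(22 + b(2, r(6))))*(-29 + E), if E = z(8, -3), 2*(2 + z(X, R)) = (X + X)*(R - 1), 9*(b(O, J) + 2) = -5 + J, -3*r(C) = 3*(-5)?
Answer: 6300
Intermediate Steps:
r(C) = 5 (r(C) = -(-5) = -1/3*(-15) = 5)
b(O, J) = -23/9 + J/9 (b(O, J) = -2 + (-5 + J)/9 = -2 + (-5/9 + J/9) = -23/9 + J/9)
z(X, R) = -2 + X*(-1 + R) (z(X, R) = -2 + ((X + X)*(R - 1))/2 = -2 + ((2*X)*(-1 + R))/2 = -2 + (2*X*(-1 + R))/2 = -2 + X*(-1 + R))
E = -34 (E = -2 - 1*8 - 3*8 = -2 - 8 - 24 = -34)
((-1 - 4)*(22 + b(2, r(6))))*(-29 + E) = ((-1 - 4)*(22 + (-23/9 + (1/9)*5)))*(-29 - 34) = -5*(22 + (-23/9 + 5/9))*(-63) = -5*(22 - 2)*(-63) = -5*20*(-63) = -100*(-63) = 6300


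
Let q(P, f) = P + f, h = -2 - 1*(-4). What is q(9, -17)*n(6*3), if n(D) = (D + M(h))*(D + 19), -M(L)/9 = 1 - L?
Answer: -7992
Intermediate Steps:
h = 2 (h = -2 + 4 = 2)
M(L) = -9 + 9*L (M(L) = -9*(1 - L) = -9 + 9*L)
n(D) = (9 + D)*(19 + D) (n(D) = (D + (-9 + 9*2))*(D + 19) = (D + (-9 + 18))*(19 + D) = (D + 9)*(19 + D) = (9 + D)*(19 + D))
q(9, -17)*n(6*3) = (9 - 17)*(171 + (6*3)² + 28*(6*3)) = -8*(171 + 18² + 28*18) = -8*(171 + 324 + 504) = -8*999 = -7992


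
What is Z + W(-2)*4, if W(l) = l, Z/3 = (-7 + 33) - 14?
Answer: 28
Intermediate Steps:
Z = 36 (Z = 3*((-7 + 33) - 14) = 3*(26 - 14) = 3*12 = 36)
Z + W(-2)*4 = 36 - 2*4 = 36 - 8 = 28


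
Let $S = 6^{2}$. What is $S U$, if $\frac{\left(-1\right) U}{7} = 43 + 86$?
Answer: $-32508$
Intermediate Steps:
$S = 36$
$U = -903$ ($U = - 7 \left(43 + 86\right) = \left(-7\right) 129 = -903$)
$S U = 36 \left(-903\right) = -32508$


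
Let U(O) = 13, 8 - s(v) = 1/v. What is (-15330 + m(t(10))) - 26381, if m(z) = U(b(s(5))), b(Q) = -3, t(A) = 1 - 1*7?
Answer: -41698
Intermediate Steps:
s(v) = 8 - 1/v
t(A) = -6 (t(A) = 1 - 7 = -6)
m(z) = 13
(-15330 + m(t(10))) - 26381 = (-15330 + 13) - 26381 = -15317 - 26381 = -41698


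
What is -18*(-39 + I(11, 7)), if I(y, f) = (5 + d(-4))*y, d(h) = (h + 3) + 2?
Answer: -486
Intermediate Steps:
d(h) = 5 + h (d(h) = (3 + h) + 2 = 5 + h)
I(y, f) = 6*y (I(y, f) = (5 + (5 - 4))*y = (5 + 1)*y = 6*y)
-18*(-39 + I(11, 7)) = -18*(-39 + 6*11) = -18*(-39 + 66) = -18*27 = -486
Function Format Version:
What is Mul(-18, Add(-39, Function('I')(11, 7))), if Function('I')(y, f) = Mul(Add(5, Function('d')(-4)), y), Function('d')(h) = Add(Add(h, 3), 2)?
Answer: -486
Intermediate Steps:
Function('d')(h) = Add(5, h) (Function('d')(h) = Add(Add(3, h), 2) = Add(5, h))
Function('I')(y, f) = Mul(6, y) (Function('I')(y, f) = Mul(Add(5, Add(5, -4)), y) = Mul(Add(5, 1), y) = Mul(6, y))
Mul(-18, Add(-39, Function('I')(11, 7))) = Mul(-18, Add(-39, Mul(6, 11))) = Mul(-18, Add(-39, 66)) = Mul(-18, 27) = -486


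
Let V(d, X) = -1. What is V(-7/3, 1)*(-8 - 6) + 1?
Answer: 15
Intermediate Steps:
V(-7/3, 1)*(-8 - 6) + 1 = -(-8 - 6) + 1 = -1*(-14) + 1 = 14 + 1 = 15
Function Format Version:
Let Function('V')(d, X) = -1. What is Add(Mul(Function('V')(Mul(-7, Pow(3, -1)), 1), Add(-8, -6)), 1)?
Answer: 15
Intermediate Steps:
Add(Mul(Function('V')(Mul(-7, Pow(3, -1)), 1), Add(-8, -6)), 1) = Add(Mul(-1, Add(-8, -6)), 1) = Add(Mul(-1, -14), 1) = Add(14, 1) = 15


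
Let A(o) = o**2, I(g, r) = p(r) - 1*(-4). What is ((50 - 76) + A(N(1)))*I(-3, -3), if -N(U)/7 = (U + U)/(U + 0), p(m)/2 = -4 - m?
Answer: 340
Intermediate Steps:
p(m) = -8 - 2*m (p(m) = 2*(-4 - m) = -8 - 2*m)
I(g, r) = -4 - 2*r (I(g, r) = (-8 - 2*r) - 1*(-4) = (-8 - 2*r) + 4 = -4 - 2*r)
N(U) = -14 (N(U) = -7*(U + U)/(U + 0) = -7*2*U/U = -7*2 = -14)
((50 - 76) + A(N(1)))*I(-3, -3) = ((50 - 76) + (-14)**2)*(-4 - 2*(-3)) = (-26 + 196)*(-4 + 6) = 170*2 = 340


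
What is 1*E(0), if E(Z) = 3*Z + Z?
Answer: 0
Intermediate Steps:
E(Z) = 4*Z
1*E(0) = 1*(4*0) = 1*0 = 0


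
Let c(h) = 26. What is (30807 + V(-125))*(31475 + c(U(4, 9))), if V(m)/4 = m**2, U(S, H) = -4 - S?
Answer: 2939263807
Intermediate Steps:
V(m) = 4*m**2
(30807 + V(-125))*(31475 + c(U(4, 9))) = (30807 + 4*(-125)**2)*(31475 + 26) = (30807 + 4*15625)*31501 = (30807 + 62500)*31501 = 93307*31501 = 2939263807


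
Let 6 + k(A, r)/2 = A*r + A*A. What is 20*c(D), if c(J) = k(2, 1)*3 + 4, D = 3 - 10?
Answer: 80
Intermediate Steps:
D = -7
k(A, r) = -12 + 2*A² + 2*A*r (k(A, r) = -12 + 2*(A*r + A*A) = -12 + 2*(A*r + A²) = -12 + 2*(A² + A*r) = -12 + (2*A² + 2*A*r) = -12 + 2*A² + 2*A*r)
c(J) = 4 (c(J) = (-12 + 2*2² + 2*2*1)*3 + 4 = (-12 + 2*4 + 4)*3 + 4 = (-12 + 8 + 4)*3 + 4 = 0*3 + 4 = 0 + 4 = 4)
20*c(D) = 20*4 = 80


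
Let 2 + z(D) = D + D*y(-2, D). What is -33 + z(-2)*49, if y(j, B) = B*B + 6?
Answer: -1209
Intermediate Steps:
y(j, B) = 6 + B² (y(j, B) = B² + 6 = 6 + B²)
z(D) = -2 + D + D*(6 + D²) (z(D) = -2 + (D + D*(6 + D²)) = -2 + D + D*(6 + D²))
-33 + z(-2)*49 = -33 + (-2 + (-2)³ + 7*(-2))*49 = -33 + (-2 - 8 - 14)*49 = -33 - 24*49 = -33 - 1176 = -1209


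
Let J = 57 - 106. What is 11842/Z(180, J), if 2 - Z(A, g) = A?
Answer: -5921/89 ≈ -66.528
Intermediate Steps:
J = -49
Z(A, g) = 2 - A
11842/Z(180, J) = 11842/(2 - 1*180) = 11842/(2 - 180) = 11842/(-178) = 11842*(-1/178) = -5921/89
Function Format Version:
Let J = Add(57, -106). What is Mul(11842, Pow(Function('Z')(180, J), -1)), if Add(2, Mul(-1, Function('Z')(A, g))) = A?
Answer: Rational(-5921, 89) ≈ -66.528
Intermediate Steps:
J = -49
Function('Z')(A, g) = Add(2, Mul(-1, A))
Mul(11842, Pow(Function('Z')(180, J), -1)) = Mul(11842, Pow(Add(2, Mul(-1, 180)), -1)) = Mul(11842, Pow(Add(2, -180), -1)) = Mul(11842, Pow(-178, -1)) = Mul(11842, Rational(-1, 178)) = Rational(-5921, 89)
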